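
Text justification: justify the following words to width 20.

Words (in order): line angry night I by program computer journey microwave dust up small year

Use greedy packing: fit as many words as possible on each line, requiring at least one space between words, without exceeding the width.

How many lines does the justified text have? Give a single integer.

Line 1: ['line', 'angry', 'night', 'I'] (min_width=18, slack=2)
Line 2: ['by', 'program', 'computer'] (min_width=19, slack=1)
Line 3: ['journey', 'microwave'] (min_width=17, slack=3)
Line 4: ['dust', 'up', 'small', 'year'] (min_width=18, slack=2)
Total lines: 4

Answer: 4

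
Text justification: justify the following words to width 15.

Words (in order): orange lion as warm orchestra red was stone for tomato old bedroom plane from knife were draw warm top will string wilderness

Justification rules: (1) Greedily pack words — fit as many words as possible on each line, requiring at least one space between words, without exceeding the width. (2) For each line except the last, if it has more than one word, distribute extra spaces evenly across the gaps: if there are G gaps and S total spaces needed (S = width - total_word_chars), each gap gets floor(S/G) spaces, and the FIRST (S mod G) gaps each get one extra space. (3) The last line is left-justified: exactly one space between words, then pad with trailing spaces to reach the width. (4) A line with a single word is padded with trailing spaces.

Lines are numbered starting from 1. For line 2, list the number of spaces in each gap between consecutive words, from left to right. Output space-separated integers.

Answer: 2

Derivation:
Line 1: ['orange', 'lion', 'as'] (min_width=14, slack=1)
Line 2: ['warm', 'orchestra'] (min_width=14, slack=1)
Line 3: ['red', 'was', 'stone'] (min_width=13, slack=2)
Line 4: ['for', 'tomato', 'old'] (min_width=14, slack=1)
Line 5: ['bedroom', 'plane'] (min_width=13, slack=2)
Line 6: ['from', 'knife', 'were'] (min_width=15, slack=0)
Line 7: ['draw', 'warm', 'top'] (min_width=13, slack=2)
Line 8: ['will', 'string'] (min_width=11, slack=4)
Line 9: ['wilderness'] (min_width=10, slack=5)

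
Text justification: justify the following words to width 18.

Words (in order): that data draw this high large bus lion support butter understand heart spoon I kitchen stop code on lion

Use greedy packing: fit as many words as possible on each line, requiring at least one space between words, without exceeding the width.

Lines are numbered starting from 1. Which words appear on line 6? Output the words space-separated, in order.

Answer: kitchen stop code

Derivation:
Line 1: ['that', 'data', 'draw'] (min_width=14, slack=4)
Line 2: ['this', 'high', 'large'] (min_width=15, slack=3)
Line 3: ['bus', 'lion', 'support'] (min_width=16, slack=2)
Line 4: ['butter', 'understand'] (min_width=17, slack=1)
Line 5: ['heart', 'spoon', 'I'] (min_width=13, slack=5)
Line 6: ['kitchen', 'stop', 'code'] (min_width=17, slack=1)
Line 7: ['on', 'lion'] (min_width=7, slack=11)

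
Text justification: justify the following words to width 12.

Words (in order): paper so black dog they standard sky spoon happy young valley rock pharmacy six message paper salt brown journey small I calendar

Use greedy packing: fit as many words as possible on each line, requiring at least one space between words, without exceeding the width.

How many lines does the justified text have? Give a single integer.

Line 1: ['paper', 'so'] (min_width=8, slack=4)
Line 2: ['black', 'dog'] (min_width=9, slack=3)
Line 3: ['they'] (min_width=4, slack=8)
Line 4: ['standard', 'sky'] (min_width=12, slack=0)
Line 5: ['spoon', 'happy'] (min_width=11, slack=1)
Line 6: ['young', 'valley'] (min_width=12, slack=0)
Line 7: ['rock'] (min_width=4, slack=8)
Line 8: ['pharmacy', 'six'] (min_width=12, slack=0)
Line 9: ['message'] (min_width=7, slack=5)
Line 10: ['paper', 'salt'] (min_width=10, slack=2)
Line 11: ['brown'] (min_width=5, slack=7)
Line 12: ['journey'] (min_width=7, slack=5)
Line 13: ['small', 'I'] (min_width=7, slack=5)
Line 14: ['calendar'] (min_width=8, slack=4)
Total lines: 14

Answer: 14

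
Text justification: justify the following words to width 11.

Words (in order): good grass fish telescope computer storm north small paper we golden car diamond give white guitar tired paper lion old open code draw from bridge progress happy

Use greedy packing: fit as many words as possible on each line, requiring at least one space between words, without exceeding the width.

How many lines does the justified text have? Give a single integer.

Answer: 17

Derivation:
Line 1: ['good', 'grass'] (min_width=10, slack=1)
Line 2: ['fish'] (min_width=4, slack=7)
Line 3: ['telescope'] (min_width=9, slack=2)
Line 4: ['computer'] (min_width=8, slack=3)
Line 5: ['storm', 'north'] (min_width=11, slack=0)
Line 6: ['small', 'paper'] (min_width=11, slack=0)
Line 7: ['we', 'golden'] (min_width=9, slack=2)
Line 8: ['car', 'diamond'] (min_width=11, slack=0)
Line 9: ['give', 'white'] (min_width=10, slack=1)
Line 10: ['guitar'] (min_width=6, slack=5)
Line 11: ['tired', 'paper'] (min_width=11, slack=0)
Line 12: ['lion', 'old'] (min_width=8, slack=3)
Line 13: ['open', 'code'] (min_width=9, slack=2)
Line 14: ['draw', 'from'] (min_width=9, slack=2)
Line 15: ['bridge'] (min_width=6, slack=5)
Line 16: ['progress'] (min_width=8, slack=3)
Line 17: ['happy'] (min_width=5, slack=6)
Total lines: 17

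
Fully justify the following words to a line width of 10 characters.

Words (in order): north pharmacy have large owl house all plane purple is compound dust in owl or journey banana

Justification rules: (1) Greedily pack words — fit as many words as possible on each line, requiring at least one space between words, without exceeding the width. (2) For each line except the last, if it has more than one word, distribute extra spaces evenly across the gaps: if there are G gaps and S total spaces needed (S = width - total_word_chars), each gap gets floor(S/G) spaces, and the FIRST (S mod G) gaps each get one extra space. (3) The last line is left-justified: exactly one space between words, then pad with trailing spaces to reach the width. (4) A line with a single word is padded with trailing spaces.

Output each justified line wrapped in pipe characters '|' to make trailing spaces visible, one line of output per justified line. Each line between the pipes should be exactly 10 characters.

Answer: |north     |
|pharmacy  |
|have large|
|owl  house|
|all  plane|
|purple  is|
|compound  |
|dust    in|
|owl     or|
|journey   |
|banana    |

Derivation:
Line 1: ['north'] (min_width=5, slack=5)
Line 2: ['pharmacy'] (min_width=8, slack=2)
Line 3: ['have', 'large'] (min_width=10, slack=0)
Line 4: ['owl', 'house'] (min_width=9, slack=1)
Line 5: ['all', 'plane'] (min_width=9, slack=1)
Line 6: ['purple', 'is'] (min_width=9, slack=1)
Line 7: ['compound'] (min_width=8, slack=2)
Line 8: ['dust', 'in'] (min_width=7, slack=3)
Line 9: ['owl', 'or'] (min_width=6, slack=4)
Line 10: ['journey'] (min_width=7, slack=3)
Line 11: ['banana'] (min_width=6, slack=4)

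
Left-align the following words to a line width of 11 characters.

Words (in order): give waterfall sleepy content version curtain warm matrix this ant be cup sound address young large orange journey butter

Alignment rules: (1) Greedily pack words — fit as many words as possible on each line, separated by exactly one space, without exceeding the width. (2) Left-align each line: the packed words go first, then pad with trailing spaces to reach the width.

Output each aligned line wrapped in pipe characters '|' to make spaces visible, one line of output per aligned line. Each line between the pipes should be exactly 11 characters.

Line 1: ['give'] (min_width=4, slack=7)
Line 2: ['waterfall'] (min_width=9, slack=2)
Line 3: ['sleepy'] (min_width=6, slack=5)
Line 4: ['content'] (min_width=7, slack=4)
Line 5: ['version'] (min_width=7, slack=4)
Line 6: ['curtain'] (min_width=7, slack=4)
Line 7: ['warm', 'matrix'] (min_width=11, slack=0)
Line 8: ['this', 'ant', 'be'] (min_width=11, slack=0)
Line 9: ['cup', 'sound'] (min_width=9, slack=2)
Line 10: ['address'] (min_width=7, slack=4)
Line 11: ['young', 'large'] (min_width=11, slack=0)
Line 12: ['orange'] (min_width=6, slack=5)
Line 13: ['journey'] (min_width=7, slack=4)
Line 14: ['butter'] (min_width=6, slack=5)

Answer: |give       |
|waterfall  |
|sleepy     |
|content    |
|version    |
|curtain    |
|warm matrix|
|this ant be|
|cup sound  |
|address    |
|young large|
|orange     |
|journey    |
|butter     |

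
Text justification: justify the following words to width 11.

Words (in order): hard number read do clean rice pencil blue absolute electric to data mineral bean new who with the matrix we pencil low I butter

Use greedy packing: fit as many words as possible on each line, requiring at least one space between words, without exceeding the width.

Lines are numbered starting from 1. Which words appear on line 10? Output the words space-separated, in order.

Line 1: ['hard', 'number'] (min_width=11, slack=0)
Line 2: ['read', 'do'] (min_width=7, slack=4)
Line 3: ['clean', 'rice'] (min_width=10, slack=1)
Line 4: ['pencil', 'blue'] (min_width=11, slack=0)
Line 5: ['absolute'] (min_width=8, slack=3)
Line 6: ['electric', 'to'] (min_width=11, slack=0)
Line 7: ['data'] (min_width=4, slack=7)
Line 8: ['mineral'] (min_width=7, slack=4)
Line 9: ['bean', 'new'] (min_width=8, slack=3)
Line 10: ['who', 'with'] (min_width=8, slack=3)
Line 11: ['the', 'matrix'] (min_width=10, slack=1)
Line 12: ['we', 'pencil'] (min_width=9, slack=2)
Line 13: ['low', 'I'] (min_width=5, slack=6)
Line 14: ['butter'] (min_width=6, slack=5)

Answer: who with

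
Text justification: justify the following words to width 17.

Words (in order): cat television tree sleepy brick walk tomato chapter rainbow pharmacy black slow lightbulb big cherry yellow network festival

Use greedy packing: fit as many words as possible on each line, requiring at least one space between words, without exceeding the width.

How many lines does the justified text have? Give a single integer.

Line 1: ['cat', 'television'] (min_width=14, slack=3)
Line 2: ['tree', 'sleepy', 'brick'] (min_width=17, slack=0)
Line 3: ['walk', 'tomato'] (min_width=11, slack=6)
Line 4: ['chapter', 'rainbow'] (min_width=15, slack=2)
Line 5: ['pharmacy', 'black'] (min_width=14, slack=3)
Line 6: ['slow', 'lightbulb'] (min_width=14, slack=3)
Line 7: ['big', 'cherry', 'yellow'] (min_width=17, slack=0)
Line 8: ['network', 'festival'] (min_width=16, slack=1)
Total lines: 8

Answer: 8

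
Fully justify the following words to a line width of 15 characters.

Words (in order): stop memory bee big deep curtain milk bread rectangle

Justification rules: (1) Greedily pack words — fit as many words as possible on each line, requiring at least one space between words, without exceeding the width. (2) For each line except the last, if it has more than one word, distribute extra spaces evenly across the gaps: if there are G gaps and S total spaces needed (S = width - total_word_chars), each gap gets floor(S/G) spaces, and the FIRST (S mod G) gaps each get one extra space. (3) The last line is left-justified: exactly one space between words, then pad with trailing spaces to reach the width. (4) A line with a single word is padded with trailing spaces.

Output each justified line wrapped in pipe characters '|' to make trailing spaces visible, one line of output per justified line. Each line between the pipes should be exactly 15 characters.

Answer: |stop memory bee|
|big        deep|
|curtain    milk|
|bread rectangle|

Derivation:
Line 1: ['stop', 'memory', 'bee'] (min_width=15, slack=0)
Line 2: ['big', 'deep'] (min_width=8, slack=7)
Line 3: ['curtain', 'milk'] (min_width=12, slack=3)
Line 4: ['bread', 'rectangle'] (min_width=15, slack=0)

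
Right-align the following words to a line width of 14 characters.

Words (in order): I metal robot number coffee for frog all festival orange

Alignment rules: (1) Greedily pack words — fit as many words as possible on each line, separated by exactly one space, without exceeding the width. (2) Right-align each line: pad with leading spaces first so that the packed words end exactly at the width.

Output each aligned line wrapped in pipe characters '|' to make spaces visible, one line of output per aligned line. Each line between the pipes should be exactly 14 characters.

Answer: | I metal robot|
| number coffee|
|  for frog all|
|      festival|
|        orange|

Derivation:
Line 1: ['I', 'metal', 'robot'] (min_width=13, slack=1)
Line 2: ['number', 'coffee'] (min_width=13, slack=1)
Line 3: ['for', 'frog', 'all'] (min_width=12, slack=2)
Line 4: ['festival'] (min_width=8, slack=6)
Line 5: ['orange'] (min_width=6, slack=8)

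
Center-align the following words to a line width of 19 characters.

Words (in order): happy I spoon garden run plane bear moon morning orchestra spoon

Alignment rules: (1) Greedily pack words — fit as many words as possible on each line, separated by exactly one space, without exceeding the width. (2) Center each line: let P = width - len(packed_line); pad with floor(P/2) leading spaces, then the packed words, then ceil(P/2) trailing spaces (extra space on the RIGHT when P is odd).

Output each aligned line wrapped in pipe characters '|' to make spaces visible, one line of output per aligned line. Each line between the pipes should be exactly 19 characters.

Line 1: ['happy', 'I', 'spoon'] (min_width=13, slack=6)
Line 2: ['garden', 'run', 'plane'] (min_width=16, slack=3)
Line 3: ['bear', 'moon', 'morning'] (min_width=17, slack=2)
Line 4: ['orchestra', 'spoon'] (min_width=15, slack=4)

Answer: |   happy I spoon   |
| garden run plane  |
| bear moon morning |
|  orchestra spoon  |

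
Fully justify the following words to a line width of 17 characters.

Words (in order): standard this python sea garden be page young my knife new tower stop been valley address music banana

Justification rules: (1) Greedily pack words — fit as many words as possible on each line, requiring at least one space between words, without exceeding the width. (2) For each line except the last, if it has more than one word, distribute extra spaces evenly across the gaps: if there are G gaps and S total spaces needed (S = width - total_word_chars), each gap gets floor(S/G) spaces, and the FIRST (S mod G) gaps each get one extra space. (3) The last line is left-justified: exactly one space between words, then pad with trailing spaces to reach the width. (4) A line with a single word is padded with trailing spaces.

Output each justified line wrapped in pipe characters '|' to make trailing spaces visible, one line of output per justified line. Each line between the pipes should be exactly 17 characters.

Answer: |standard     this|
|python sea garden|
|be  page young my|
|knife  new  tower|
|stop  been valley|
|address     music|
|banana           |

Derivation:
Line 1: ['standard', 'this'] (min_width=13, slack=4)
Line 2: ['python', 'sea', 'garden'] (min_width=17, slack=0)
Line 3: ['be', 'page', 'young', 'my'] (min_width=16, slack=1)
Line 4: ['knife', 'new', 'tower'] (min_width=15, slack=2)
Line 5: ['stop', 'been', 'valley'] (min_width=16, slack=1)
Line 6: ['address', 'music'] (min_width=13, slack=4)
Line 7: ['banana'] (min_width=6, slack=11)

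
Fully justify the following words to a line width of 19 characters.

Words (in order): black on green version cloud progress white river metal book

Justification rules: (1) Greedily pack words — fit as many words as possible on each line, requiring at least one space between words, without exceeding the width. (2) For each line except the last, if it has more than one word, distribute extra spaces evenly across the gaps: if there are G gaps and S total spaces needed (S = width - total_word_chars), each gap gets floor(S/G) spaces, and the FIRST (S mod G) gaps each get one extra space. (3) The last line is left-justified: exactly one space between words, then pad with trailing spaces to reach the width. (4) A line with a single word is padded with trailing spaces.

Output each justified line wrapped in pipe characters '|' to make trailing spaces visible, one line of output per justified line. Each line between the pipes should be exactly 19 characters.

Answer: |black    on   green|
|version       cloud|
|progress      white|
|river metal book   |

Derivation:
Line 1: ['black', 'on', 'green'] (min_width=14, slack=5)
Line 2: ['version', 'cloud'] (min_width=13, slack=6)
Line 3: ['progress', 'white'] (min_width=14, slack=5)
Line 4: ['river', 'metal', 'book'] (min_width=16, slack=3)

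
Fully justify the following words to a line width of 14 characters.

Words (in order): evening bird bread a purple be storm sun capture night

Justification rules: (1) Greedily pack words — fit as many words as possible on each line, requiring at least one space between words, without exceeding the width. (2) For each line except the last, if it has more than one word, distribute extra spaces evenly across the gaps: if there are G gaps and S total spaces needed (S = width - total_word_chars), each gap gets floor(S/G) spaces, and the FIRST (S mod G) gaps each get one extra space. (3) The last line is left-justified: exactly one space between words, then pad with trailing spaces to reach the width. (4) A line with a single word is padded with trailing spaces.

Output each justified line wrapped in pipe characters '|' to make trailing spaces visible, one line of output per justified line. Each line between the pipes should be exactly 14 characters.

Line 1: ['evening', 'bird'] (min_width=12, slack=2)
Line 2: ['bread', 'a', 'purple'] (min_width=14, slack=0)
Line 3: ['be', 'storm', 'sun'] (min_width=12, slack=2)
Line 4: ['capture', 'night'] (min_width=13, slack=1)

Answer: |evening   bird|
|bread a purple|
|be  storm  sun|
|capture night |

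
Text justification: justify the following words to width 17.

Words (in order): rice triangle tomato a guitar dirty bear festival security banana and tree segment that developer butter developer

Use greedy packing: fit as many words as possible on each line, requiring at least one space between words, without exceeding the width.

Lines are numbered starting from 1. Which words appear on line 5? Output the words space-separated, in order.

Line 1: ['rice', 'triangle'] (min_width=13, slack=4)
Line 2: ['tomato', 'a', 'guitar'] (min_width=15, slack=2)
Line 3: ['dirty', 'bear'] (min_width=10, slack=7)
Line 4: ['festival', 'security'] (min_width=17, slack=0)
Line 5: ['banana', 'and', 'tree'] (min_width=15, slack=2)
Line 6: ['segment', 'that'] (min_width=12, slack=5)
Line 7: ['developer', 'butter'] (min_width=16, slack=1)
Line 8: ['developer'] (min_width=9, slack=8)

Answer: banana and tree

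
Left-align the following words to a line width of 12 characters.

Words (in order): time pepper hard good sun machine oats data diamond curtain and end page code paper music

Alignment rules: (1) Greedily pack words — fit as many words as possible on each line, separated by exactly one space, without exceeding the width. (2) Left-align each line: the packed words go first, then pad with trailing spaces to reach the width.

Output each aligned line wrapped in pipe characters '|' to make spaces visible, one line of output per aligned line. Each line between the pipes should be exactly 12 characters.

Line 1: ['time', 'pepper'] (min_width=11, slack=1)
Line 2: ['hard', 'good'] (min_width=9, slack=3)
Line 3: ['sun', 'machine'] (min_width=11, slack=1)
Line 4: ['oats', 'data'] (min_width=9, slack=3)
Line 5: ['diamond'] (min_width=7, slack=5)
Line 6: ['curtain', 'and'] (min_width=11, slack=1)
Line 7: ['end', 'page'] (min_width=8, slack=4)
Line 8: ['code', 'paper'] (min_width=10, slack=2)
Line 9: ['music'] (min_width=5, slack=7)

Answer: |time pepper |
|hard good   |
|sun machine |
|oats data   |
|diamond     |
|curtain and |
|end page    |
|code paper  |
|music       |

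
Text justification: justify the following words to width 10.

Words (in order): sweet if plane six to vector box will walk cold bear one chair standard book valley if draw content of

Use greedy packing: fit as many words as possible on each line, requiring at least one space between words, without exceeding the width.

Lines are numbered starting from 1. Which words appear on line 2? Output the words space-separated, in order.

Line 1: ['sweet', 'if'] (min_width=8, slack=2)
Line 2: ['plane', 'six'] (min_width=9, slack=1)
Line 3: ['to', 'vector'] (min_width=9, slack=1)
Line 4: ['box', 'will'] (min_width=8, slack=2)
Line 5: ['walk', 'cold'] (min_width=9, slack=1)
Line 6: ['bear', 'one'] (min_width=8, slack=2)
Line 7: ['chair'] (min_width=5, slack=5)
Line 8: ['standard'] (min_width=8, slack=2)
Line 9: ['book'] (min_width=4, slack=6)
Line 10: ['valley', 'if'] (min_width=9, slack=1)
Line 11: ['draw'] (min_width=4, slack=6)
Line 12: ['content', 'of'] (min_width=10, slack=0)

Answer: plane six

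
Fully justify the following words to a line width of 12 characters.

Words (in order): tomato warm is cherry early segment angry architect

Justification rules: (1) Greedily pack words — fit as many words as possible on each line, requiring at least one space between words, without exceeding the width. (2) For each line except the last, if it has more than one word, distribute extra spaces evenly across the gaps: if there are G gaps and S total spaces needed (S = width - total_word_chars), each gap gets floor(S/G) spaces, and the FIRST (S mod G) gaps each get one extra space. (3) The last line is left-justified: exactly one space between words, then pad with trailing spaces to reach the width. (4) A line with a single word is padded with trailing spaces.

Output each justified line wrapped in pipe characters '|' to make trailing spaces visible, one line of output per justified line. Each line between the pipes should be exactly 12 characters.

Answer: |tomato  warm|
|is    cherry|
|early       |
|segment     |
|angry       |
|architect   |

Derivation:
Line 1: ['tomato', 'warm'] (min_width=11, slack=1)
Line 2: ['is', 'cherry'] (min_width=9, slack=3)
Line 3: ['early'] (min_width=5, slack=7)
Line 4: ['segment'] (min_width=7, slack=5)
Line 5: ['angry'] (min_width=5, slack=7)
Line 6: ['architect'] (min_width=9, slack=3)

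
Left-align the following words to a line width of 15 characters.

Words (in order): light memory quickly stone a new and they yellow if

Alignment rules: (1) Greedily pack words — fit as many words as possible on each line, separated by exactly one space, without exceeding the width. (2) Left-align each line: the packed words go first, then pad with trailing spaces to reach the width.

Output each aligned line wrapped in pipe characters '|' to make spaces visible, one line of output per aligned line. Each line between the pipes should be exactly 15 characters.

Answer: |light memory   |
|quickly stone a|
|new and they   |
|yellow if      |

Derivation:
Line 1: ['light', 'memory'] (min_width=12, slack=3)
Line 2: ['quickly', 'stone', 'a'] (min_width=15, slack=0)
Line 3: ['new', 'and', 'they'] (min_width=12, slack=3)
Line 4: ['yellow', 'if'] (min_width=9, slack=6)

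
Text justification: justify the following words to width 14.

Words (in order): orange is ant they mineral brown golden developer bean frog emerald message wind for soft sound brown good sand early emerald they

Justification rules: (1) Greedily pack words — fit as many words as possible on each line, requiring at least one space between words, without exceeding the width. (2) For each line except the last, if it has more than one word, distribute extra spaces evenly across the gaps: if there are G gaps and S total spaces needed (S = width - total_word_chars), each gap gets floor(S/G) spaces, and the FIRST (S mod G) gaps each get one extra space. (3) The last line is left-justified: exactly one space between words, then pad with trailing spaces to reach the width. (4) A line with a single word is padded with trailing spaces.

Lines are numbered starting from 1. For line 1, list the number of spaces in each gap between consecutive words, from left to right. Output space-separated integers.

Answer: 2 1

Derivation:
Line 1: ['orange', 'is', 'ant'] (min_width=13, slack=1)
Line 2: ['they', 'mineral'] (min_width=12, slack=2)
Line 3: ['brown', 'golden'] (min_width=12, slack=2)
Line 4: ['developer', 'bean'] (min_width=14, slack=0)
Line 5: ['frog', 'emerald'] (min_width=12, slack=2)
Line 6: ['message', 'wind'] (min_width=12, slack=2)
Line 7: ['for', 'soft', 'sound'] (min_width=14, slack=0)
Line 8: ['brown', 'good'] (min_width=10, slack=4)
Line 9: ['sand', 'early'] (min_width=10, slack=4)
Line 10: ['emerald', 'they'] (min_width=12, slack=2)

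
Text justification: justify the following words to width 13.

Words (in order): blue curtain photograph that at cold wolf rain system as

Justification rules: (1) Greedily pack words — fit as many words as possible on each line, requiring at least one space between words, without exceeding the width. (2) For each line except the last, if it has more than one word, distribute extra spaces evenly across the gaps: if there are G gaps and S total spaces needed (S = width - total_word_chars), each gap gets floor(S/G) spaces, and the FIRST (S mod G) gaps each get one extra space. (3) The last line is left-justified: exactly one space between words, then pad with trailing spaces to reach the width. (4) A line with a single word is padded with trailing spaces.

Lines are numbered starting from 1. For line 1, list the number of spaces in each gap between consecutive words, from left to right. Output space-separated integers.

Line 1: ['blue', 'curtain'] (min_width=12, slack=1)
Line 2: ['photograph'] (min_width=10, slack=3)
Line 3: ['that', 'at', 'cold'] (min_width=12, slack=1)
Line 4: ['wolf', 'rain'] (min_width=9, slack=4)
Line 5: ['system', 'as'] (min_width=9, slack=4)

Answer: 2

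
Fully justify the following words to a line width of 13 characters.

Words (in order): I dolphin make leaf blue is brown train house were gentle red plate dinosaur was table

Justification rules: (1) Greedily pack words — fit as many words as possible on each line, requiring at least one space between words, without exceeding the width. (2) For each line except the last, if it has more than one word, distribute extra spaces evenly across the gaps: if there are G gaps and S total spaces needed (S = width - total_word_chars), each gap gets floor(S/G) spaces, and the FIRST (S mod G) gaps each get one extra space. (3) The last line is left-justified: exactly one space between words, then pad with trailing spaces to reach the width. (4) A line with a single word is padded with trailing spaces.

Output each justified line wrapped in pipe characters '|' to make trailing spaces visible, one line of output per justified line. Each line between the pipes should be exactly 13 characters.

Line 1: ['I', 'dolphin'] (min_width=9, slack=4)
Line 2: ['make', 'leaf'] (min_width=9, slack=4)
Line 3: ['blue', 'is', 'brown'] (min_width=13, slack=0)
Line 4: ['train', 'house'] (min_width=11, slack=2)
Line 5: ['were', 'gentle'] (min_width=11, slack=2)
Line 6: ['red', 'plate'] (min_width=9, slack=4)
Line 7: ['dinosaur', 'was'] (min_width=12, slack=1)
Line 8: ['table'] (min_width=5, slack=8)

Answer: |I     dolphin|
|make     leaf|
|blue is brown|
|train   house|
|were   gentle|
|red     plate|
|dinosaur  was|
|table        |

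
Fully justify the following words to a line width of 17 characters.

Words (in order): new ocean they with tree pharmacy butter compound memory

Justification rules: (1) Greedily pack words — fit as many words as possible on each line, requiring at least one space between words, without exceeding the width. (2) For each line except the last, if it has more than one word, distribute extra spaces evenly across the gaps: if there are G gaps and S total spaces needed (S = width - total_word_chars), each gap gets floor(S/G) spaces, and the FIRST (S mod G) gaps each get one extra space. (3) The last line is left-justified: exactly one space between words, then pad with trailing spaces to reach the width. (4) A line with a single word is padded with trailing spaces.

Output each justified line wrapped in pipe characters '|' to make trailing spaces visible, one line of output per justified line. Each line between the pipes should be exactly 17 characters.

Answer: |new   ocean  they|
|with         tree|
|pharmacy   butter|
|compound memory  |

Derivation:
Line 1: ['new', 'ocean', 'they'] (min_width=14, slack=3)
Line 2: ['with', 'tree'] (min_width=9, slack=8)
Line 3: ['pharmacy', 'butter'] (min_width=15, slack=2)
Line 4: ['compound', 'memory'] (min_width=15, slack=2)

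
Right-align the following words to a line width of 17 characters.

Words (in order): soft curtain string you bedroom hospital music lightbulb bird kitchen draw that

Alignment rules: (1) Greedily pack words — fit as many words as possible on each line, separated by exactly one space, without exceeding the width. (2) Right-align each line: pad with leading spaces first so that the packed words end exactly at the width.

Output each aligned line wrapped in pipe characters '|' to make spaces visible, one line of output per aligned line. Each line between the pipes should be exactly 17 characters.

Answer: |     soft curtain|
|       string you|
| bedroom hospital|
|  music lightbulb|
|bird kitchen draw|
|             that|

Derivation:
Line 1: ['soft', 'curtain'] (min_width=12, slack=5)
Line 2: ['string', 'you'] (min_width=10, slack=7)
Line 3: ['bedroom', 'hospital'] (min_width=16, slack=1)
Line 4: ['music', 'lightbulb'] (min_width=15, slack=2)
Line 5: ['bird', 'kitchen', 'draw'] (min_width=17, slack=0)
Line 6: ['that'] (min_width=4, slack=13)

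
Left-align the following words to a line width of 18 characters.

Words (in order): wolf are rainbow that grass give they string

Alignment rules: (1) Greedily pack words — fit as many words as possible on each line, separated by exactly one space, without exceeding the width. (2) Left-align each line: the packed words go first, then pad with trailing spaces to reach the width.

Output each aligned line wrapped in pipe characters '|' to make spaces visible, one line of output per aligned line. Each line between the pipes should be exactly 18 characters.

Line 1: ['wolf', 'are', 'rainbow'] (min_width=16, slack=2)
Line 2: ['that', 'grass', 'give'] (min_width=15, slack=3)
Line 3: ['they', 'string'] (min_width=11, slack=7)

Answer: |wolf are rainbow  |
|that grass give   |
|they string       |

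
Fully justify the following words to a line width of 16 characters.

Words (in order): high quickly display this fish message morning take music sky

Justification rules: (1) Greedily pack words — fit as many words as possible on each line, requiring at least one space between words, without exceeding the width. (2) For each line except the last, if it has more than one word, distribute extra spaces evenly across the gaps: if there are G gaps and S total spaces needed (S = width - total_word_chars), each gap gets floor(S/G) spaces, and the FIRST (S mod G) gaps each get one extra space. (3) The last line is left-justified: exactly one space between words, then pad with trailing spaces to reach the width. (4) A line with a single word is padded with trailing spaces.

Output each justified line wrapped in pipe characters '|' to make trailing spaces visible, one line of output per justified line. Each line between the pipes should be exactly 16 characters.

Answer: |high     quickly|
|display     this|
|fish     message|
|morning     take|
|music sky       |

Derivation:
Line 1: ['high', 'quickly'] (min_width=12, slack=4)
Line 2: ['display', 'this'] (min_width=12, slack=4)
Line 3: ['fish', 'message'] (min_width=12, slack=4)
Line 4: ['morning', 'take'] (min_width=12, slack=4)
Line 5: ['music', 'sky'] (min_width=9, slack=7)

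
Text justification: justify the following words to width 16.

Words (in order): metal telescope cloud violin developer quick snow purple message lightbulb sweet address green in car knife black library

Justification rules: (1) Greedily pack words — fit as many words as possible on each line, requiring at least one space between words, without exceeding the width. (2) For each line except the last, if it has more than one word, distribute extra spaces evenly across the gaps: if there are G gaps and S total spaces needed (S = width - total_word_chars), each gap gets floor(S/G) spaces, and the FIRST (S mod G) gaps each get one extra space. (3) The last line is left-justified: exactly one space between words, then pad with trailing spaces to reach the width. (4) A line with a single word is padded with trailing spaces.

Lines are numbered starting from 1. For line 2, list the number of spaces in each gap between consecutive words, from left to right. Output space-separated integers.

Answer: 5

Derivation:
Line 1: ['metal', 'telescope'] (min_width=15, slack=1)
Line 2: ['cloud', 'violin'] (min_width=12, slack=4)
Line 3: ['developer', 'quick'] (min_width=15, slack=1)
Line 4: ['snow', 'purple'] (min_width=11, slack=5)
Line 5: ['message'] (min_width=7, slack=9)
Line 6: ['lightbulb', 'sweet'] (min_width=15, slack=1)
Line 7: ['address', 'green', 'in'] (min_width=16, slack=0)
Line 8: ['car', 'knife', 'black'] (min_width=15, slack=1)
Line 9: ['library'] (min_width=7, slack=9)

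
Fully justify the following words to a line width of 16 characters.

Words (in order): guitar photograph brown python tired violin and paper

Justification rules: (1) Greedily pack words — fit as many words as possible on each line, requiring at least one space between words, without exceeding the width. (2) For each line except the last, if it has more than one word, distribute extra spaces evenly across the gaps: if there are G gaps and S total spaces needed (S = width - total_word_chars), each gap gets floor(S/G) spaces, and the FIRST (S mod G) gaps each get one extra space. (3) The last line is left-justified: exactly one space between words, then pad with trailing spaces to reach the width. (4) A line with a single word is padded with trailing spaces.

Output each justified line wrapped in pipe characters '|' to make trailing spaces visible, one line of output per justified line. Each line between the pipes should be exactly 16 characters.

Line 1: ['guitar'] (min_width=6, slack=10)
Line 2: ['photograph', 'brown'] (min_width=16, slack=0)
Line 3: ['python', 'tired'] (min_width=12, slack=4)
Line 4: ['violin', 'and', 'paper'] (min_width=16, slack=0)

Answer: |guitar          |
|photograph brown|
|python     tired|
|violin and paper|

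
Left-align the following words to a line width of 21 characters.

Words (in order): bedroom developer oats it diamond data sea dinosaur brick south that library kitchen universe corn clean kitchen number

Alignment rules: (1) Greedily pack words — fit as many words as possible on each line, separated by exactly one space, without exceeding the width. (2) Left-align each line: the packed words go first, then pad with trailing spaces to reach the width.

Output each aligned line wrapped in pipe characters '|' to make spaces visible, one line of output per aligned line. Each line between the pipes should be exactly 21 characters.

Answer: |bedroom developer    |
|oats it diamond data |
|sea dinosaur brick   |
|south that library   |
|kitchen universe corn|
|clean kitchen number |

Derivation:
Line 1: ['bedroom', 'developer'] (min_width=17, slack=4)
Line 2: ['oats', 'it', 'diamond', 'data'] (min_width=20, slack=1)
Line 3: ['sea', 'dinosaur', 'brick'] (min_width=18, slack=3)
Line 4: ['south', 'that', 'library'] (min_width=18, slack=3)
Line 5: ['kitchen', 'universe', 'corn'] (min_width=21, slack=0)
Line 6: ['clean', 'kitchen', 'number'] (min_width=20, slack=1)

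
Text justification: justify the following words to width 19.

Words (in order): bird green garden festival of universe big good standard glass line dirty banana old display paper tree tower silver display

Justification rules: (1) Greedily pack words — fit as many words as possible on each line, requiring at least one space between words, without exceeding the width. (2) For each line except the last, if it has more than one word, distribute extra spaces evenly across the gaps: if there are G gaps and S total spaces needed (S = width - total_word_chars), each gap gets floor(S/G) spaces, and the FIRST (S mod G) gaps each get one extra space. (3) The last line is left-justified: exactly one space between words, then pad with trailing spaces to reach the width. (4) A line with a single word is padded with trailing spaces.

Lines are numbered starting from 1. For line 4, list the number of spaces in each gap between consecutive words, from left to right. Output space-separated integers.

Line 1: ['bird', 'green', 'garden'] (min_width=17, slack=2)
Line 2: ['festival', 'of'] (min_width=11, slack=8)
Line 3: ['universe', 'big', 'good'] (min_width=17, slack=2)
Line 4: ['standard', 'glass', 'line'] (min_width=19, slack=0)
Line 5: ['dirty', 'banana', 'old'] (min_width=16, slack=3)
Line 6: ['display', 'paper', 'tree'] (min_width=18, slack=1)
Line 7: ['tower', 'silver'] (min_width=12, slack=7)
Line 8: ['display'] (min_width=7, slack=12)

Answer: 1 1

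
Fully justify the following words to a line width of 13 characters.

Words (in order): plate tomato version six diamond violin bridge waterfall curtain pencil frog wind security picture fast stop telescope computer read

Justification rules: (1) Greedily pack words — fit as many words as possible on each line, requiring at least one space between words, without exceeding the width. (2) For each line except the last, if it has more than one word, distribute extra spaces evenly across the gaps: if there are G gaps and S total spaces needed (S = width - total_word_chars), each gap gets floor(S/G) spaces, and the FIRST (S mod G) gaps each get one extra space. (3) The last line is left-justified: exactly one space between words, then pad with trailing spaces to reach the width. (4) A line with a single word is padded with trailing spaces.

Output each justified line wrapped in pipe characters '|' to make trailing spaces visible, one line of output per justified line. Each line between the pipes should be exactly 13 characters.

Line 1: ['plate', 'tomato'] (min_width=12, slack=1)
Line 2: ['version', 'six'] (min_width=11, slack=2)
Line 3: ['diamond'] (min_width=7, slack=6)
Line 4: ['violin', 'bridge'] (min_width=13, slack=0)
Line 5: ['waterfall'] (min_width=9, slack=4)
Line 6: ['curtain'] (min_width=7, slack=6)
Line 7: ['pencil', 'frog'] (min_width=11, slack=2)
Line 8: ['wind', 'security'] (min_width=13, slack=0)
Line 9: ['picture', 'fast'] (min_width=12, slack=1)
Line 10: ['stop'] (min_width=4, slack=9)
Line 11: ['telescope'] (min_width=9, slack=4)
Line 12: ['computer', 'read'] (min_width=13, slack=0)

Answer: |plate  tomato|
|version   six|
|diamond      |
|violin bridge|
|waterfall    |
|curtain      |
|pencil   frog|
|wind security|
|picture  fast|
|stop         |
|telescope    |
|computer read|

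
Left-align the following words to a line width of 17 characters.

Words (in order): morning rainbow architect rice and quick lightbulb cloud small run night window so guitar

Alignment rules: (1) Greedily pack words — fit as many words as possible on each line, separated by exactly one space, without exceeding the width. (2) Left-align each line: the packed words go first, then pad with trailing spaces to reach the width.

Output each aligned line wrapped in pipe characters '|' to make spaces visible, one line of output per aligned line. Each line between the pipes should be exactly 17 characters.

Line 1: ['morning', 'rainbow'] (min_width=15, slack=2)
Line 2: ['architect', 'rice'] (min_width=14, slack=3)
Line 3: ['and', 'quick'] (min_width=9, slack=8)
Line 4: ['lightbulb', 'cloud'] (min_width=15, slack=2)
Line 5: ['small', 'run', 'night'] (min_width=15, slack=2)
Line 6: ['window', 'so', 'guitar'] (min_width=16, slack=1)

Answer: |morning rainbow  |
|architect rice   |
|and quick        |
|lightbulb cloud  |
|small run night  |
|window so guitar |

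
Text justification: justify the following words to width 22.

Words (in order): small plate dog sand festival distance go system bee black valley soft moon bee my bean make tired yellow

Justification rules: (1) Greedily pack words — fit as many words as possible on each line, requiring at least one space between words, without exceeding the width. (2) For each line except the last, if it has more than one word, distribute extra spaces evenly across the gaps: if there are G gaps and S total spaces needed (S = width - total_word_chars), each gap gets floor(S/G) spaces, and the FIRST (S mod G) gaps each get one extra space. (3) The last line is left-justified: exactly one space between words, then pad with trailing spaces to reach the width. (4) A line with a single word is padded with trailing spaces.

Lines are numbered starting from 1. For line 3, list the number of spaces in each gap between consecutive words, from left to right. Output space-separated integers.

Answer: 4 4

Derivation:
Line 1: ['small', 'plate', 'dog', 'sand'] (min_width=20, slack=2)
Line 2: ['festival', 'distance', 'go'] (min_width=20, slack=2)
Line 3: ['system', 'bee', 'black'] (min_width=16, slack=6)
Line 4: ['valley', 'soft', 'moon', 'bee'] (min_width=20, slack=2)
Line 5: ['my', 'bean', 'make', 'tired'] (min_width=18, slack=4)
Line 6: ['yellow'] (min_width=6, slack=16)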